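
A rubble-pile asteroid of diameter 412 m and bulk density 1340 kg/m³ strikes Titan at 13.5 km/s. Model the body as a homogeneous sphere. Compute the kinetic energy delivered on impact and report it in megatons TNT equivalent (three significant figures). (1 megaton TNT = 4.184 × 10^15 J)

v = 13500 m/s.
Mass m = (π/6) ρ d³ = (π/6) × 1340 × (412)³ = 4.907 × 10^10 kg
E = ½ m v² = 0.5 × 4.907 × 10^10 × (13500)² = 4.472 × 10^18 J
   = 4.472 × 10^18 / 4.184×10^15 = 1069 Mt

E ≈ 1070 Mt TNT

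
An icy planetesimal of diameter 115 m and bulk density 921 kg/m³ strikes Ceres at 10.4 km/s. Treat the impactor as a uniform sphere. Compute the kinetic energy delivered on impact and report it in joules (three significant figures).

v = 10400 m/s.
Mass m = (π/6) ρ d³ = (π/6) × 921 × (115)³ = 7.334 × 10^8 kg
E = ½ m v² = 0.5 × 7.334 × 10^8 × (10400)² = 3.966 × 10^16 J

E ≈ 3.97 × 10^16 J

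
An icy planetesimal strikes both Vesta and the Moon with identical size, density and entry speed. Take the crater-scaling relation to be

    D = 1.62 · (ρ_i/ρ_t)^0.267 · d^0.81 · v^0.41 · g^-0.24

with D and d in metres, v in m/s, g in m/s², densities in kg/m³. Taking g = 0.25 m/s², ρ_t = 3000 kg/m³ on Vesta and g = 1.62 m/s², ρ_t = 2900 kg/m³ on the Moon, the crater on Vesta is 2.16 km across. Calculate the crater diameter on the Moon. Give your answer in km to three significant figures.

The impactor-only factors (d, v, ρ_i) cancel in the ratio, leaving D_Moon/D_Vesta = (g_Moon/g_Vesta)^-0.24 · (ρ_t,Vesta/ρ_t,Moon)^0.267.
(1.62/0.25)^-0.24 = 6.480^-0.24 = 0.6386
(3000/2900)^0.267 = 1.034^0.267 = 1.009
Ratio = 0.6386 × 1.009 = 0.6443
D_Moon = 0.6443 × 2.16 km = 1.39 km

D ≈ 1.39 km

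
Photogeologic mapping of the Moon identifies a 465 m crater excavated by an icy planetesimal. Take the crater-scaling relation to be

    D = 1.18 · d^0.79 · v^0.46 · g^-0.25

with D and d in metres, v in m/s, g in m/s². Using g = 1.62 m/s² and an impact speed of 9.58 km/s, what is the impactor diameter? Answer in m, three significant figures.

Rearranging for d: d = [D / (1.18 · 9580^0.46 · 1.62^-0.25)]^(1/0.79).
9580^0.46 = 67.83
1.62^-0.25 = 0.8864
Denominator = 1.18 × 67.83 × 0.8864 = 70.95
D / 70.95 = 465 / 70.95 = 6.554
d = 6.554^(1/0.79) = 6.554^1.2658 = 10.80 m

d ≈ 10.8 m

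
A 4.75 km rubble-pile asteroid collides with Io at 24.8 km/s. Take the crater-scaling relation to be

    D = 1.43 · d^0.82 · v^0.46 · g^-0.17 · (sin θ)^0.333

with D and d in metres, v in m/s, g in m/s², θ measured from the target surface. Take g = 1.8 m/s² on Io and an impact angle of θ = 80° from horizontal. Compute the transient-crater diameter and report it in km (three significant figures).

D ≈ 140 km

In SI units: d = 4750 m, v = 24800 m/s.
d^0.82 = 4750^0.82 = 1035
v^0.46 = 24800^0.46 = 105.1
g^-0.17 = 1.8^-0.17 = 0.9049
(sin 80°)^0.333 = 0.9848^0.333 = 0.9949
D = 1.43 × 1035 × 105.1 × 0.9049 × 0.9949 = 1.400 × 10^5 m
   = 140.0 km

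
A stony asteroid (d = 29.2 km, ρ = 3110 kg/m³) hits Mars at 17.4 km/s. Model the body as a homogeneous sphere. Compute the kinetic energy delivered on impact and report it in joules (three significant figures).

d = 29200 m; v = 17400 m/s.
Mass m = (π/6) ρ d³ = (π/6) × 3110 × (29200)³ = 4.054 × 10^16 kg
E = ½ m v² = 0.5 × 4.054 × 10^16 × (17400)² = 6.137 × 10^24 J

E ≈ 6.14 × 10^24 J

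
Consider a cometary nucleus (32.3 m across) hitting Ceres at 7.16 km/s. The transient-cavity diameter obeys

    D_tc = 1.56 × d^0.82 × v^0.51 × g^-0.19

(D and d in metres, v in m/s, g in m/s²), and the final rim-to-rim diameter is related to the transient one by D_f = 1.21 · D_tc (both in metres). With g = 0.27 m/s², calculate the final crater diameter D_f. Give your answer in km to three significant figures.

v = 7160 m/s.
d^0.82 = 32.3^0.82 = 17.28
v^0.51 = 7160^0.51 = 92.47
g^-0.19 = 0.27^-0.19 = 1.282
D_tc = 1.56 × 17.28 × 92.47 × 1.282 = 3196 m
D_f = 1.21 × 3196 = 3867 m
     = 3.867 km

D_f ≈ 3.87 km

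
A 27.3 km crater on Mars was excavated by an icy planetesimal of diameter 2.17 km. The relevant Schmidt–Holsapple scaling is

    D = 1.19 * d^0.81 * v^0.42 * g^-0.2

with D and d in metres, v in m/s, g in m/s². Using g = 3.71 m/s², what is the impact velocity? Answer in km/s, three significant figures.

Rearranging for v: v = [D / (1.19 · 2170^0.81 · 3.71^-0.2)]^(1/0.42).
D = 27300 m.
2170^0.81 = 504.1
3.71^-0.2 = 0.7694
Denominator = 1.19 × 504.1 × 0.7694 = 461.5
D / 461.5 = 27300 / 461.5 = 59.15
v = 59.15^(1/0.42) = 59.15^2.381 = 16559 m/s

v ≈ 16.6 km/s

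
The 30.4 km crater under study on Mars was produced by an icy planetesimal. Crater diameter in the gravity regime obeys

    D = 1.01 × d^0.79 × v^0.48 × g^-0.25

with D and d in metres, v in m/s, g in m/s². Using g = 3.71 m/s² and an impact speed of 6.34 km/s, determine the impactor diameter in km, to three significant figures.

d ≈ 3.46 km

Rearranging for d: d = [D / (1.01 · 6340^0.48 · 3.71^-0.25)]^(1/0.79).
D = 30400 m.
6340^0.48 = 66.83
3.71^-0.25 = 0.7205
Denominator = 1.01 × 66.83 × 0.7205 = 48.63
D / 48.63 = 30400 / 48.63 = 625.1
d = 625.1^(1/0.79) = 625.1^1.2658 = 3460 m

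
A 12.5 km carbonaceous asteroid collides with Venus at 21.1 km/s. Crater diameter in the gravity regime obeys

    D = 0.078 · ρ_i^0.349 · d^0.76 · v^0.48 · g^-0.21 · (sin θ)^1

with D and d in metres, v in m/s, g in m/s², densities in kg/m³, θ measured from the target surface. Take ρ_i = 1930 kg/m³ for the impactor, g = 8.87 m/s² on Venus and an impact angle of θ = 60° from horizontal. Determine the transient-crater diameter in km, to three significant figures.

In SI units: d = 12500 m, v = 21100 m/s.
ρ_i^0.349 = 1930^0.349 = 14.02
d^0.76 = 12500^0.76 = 1299
v^0.48 = 21100^0.48 = 119.0
g^-0.21 = 8.87^-0.21 = 0.6323
(sin 60°)^1 = 0.8660^1 = 0.8660
D = 0.078 × 14.02 × 1299 × 119.0 × 0.6323 × 0.8660 = 92564 m
   = 92.56 km

D ≈ 92.6 km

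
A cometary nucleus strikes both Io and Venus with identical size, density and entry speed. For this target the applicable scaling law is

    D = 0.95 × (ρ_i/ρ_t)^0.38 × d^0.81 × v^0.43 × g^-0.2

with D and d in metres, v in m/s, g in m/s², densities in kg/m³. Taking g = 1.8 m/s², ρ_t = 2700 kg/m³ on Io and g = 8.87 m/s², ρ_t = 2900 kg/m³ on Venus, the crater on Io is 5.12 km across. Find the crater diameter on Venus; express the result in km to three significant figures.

The impactor-only factors (d, v, ρ_i) cancel in the ratio, leaving D_Venus/D_Io = (g_Venus/g_Io)^-0.2 · (ρ_t,Io/ρ_t,Venus)^0.38.
(8.87/1.8)^-0.2 = 4.928^-0.2 = 0.7269
(2700/2900)^0.38 = 0.9310^0.38 = 0.9732
Ratio = 0.7269 × 0.9732 = 0.7074
D_Venus = 0.7074 × 5.12 km = 3.62 km

D ≈ 3.62 km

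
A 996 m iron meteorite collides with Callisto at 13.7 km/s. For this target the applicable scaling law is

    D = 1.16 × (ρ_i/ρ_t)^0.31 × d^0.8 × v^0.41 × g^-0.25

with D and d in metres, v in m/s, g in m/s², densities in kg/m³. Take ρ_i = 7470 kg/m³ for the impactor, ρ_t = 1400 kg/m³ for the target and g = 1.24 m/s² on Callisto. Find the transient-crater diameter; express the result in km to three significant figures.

D ≈ 23.0 km

In SI units: v = 13700 m/s.
(ρ_i/ρ_t)^0.31 = (7470/1400)^0.31 = 1.680
d^0.8 = 996^0.8 = 250.4
v^0.41 = 13700^0.41 = 49.67
g^-0.25 = 1.24^-0.25 = 0.9476
D = 1.16 × 1.680 × 250.4 × 49.67 × 0.9476 = 22968 m
   = 22.97 km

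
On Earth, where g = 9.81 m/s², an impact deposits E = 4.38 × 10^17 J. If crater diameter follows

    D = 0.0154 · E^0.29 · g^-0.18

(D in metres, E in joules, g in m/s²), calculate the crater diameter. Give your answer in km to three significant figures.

D ≈ 1.33 km

E^0.29 = (4.38 × 10^17)^0.29 = 1.306 × 10^5
g^-0.18 = 9.81^-0.18 = 0.6630
D = 0.0154 × 1.306 × 10^5 × 0.6630 = 1333 m
   = 1.333 km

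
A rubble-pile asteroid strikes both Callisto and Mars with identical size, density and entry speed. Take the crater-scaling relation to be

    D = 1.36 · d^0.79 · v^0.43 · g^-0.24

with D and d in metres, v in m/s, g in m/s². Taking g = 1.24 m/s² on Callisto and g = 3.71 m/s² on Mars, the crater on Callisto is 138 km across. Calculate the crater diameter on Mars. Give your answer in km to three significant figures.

All impactor-dependent factors cancel in the ratio, leaving D_Mars/D_Callisto = (g_Mars/g_Callisto)^-0.24.
(3.71/1.24)^-0.24 = 2.992^-0.24 = 0.7687
D_Mars = 0.7687 × 138 km = 106 km

D ≈ 106 km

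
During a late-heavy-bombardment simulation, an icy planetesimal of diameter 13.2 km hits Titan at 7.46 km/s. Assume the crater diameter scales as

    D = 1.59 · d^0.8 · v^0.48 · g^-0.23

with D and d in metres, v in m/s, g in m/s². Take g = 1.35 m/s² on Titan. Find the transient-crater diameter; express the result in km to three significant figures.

In SI units: d = 13200 m, v = 7460 m/s.
d^0.8 = 13200^0.8 = 1979
v^0.48 = 7460^0.48 = 72.26
g^-0.23 = 1.35^-0.23 = 0.9333
D = 1.59 × 1979 × 72.26 × 0.9333 = 2.122 × 10^5 m
   = 212.2 km

D ≈ 212 km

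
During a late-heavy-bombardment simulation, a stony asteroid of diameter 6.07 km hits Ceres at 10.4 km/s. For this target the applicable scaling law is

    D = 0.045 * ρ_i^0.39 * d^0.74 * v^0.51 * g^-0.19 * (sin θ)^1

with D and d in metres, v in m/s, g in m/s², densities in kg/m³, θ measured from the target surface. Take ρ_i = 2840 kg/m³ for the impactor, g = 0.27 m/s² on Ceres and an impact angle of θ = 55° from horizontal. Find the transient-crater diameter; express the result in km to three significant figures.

In SI units: d = 6070 m, v = 10400 m/s.
ρ_i^0.39 = 2840^0.39 = 22.22
d^0.74 = 6070^0.74 = 630.3
v^0.51 = 10400^0.51 = 111.9
g^-0.19 = 0.27^-0.19 = 1.282
(sin 55°)^1 = 0.8192^1 = 0.8192
D = 0.045 × 22.22 × 630.3 × 111.9 × 1.282 × 0.8192 = 74065 m
   = 74.06 km

D ≈ 74.1 km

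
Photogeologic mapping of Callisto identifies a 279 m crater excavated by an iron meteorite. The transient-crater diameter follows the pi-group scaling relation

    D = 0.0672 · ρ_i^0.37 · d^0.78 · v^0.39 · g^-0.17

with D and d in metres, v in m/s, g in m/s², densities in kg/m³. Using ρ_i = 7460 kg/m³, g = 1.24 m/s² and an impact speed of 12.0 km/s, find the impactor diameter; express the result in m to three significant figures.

d ≈ 6.06 m

Rearranging for d: d = [D / (0.0672 · 7460^0.37 · 12000^0.39 · 1.24^-0.17)]^(1/0.78).
7460^0.37 = 27.10
12000^0.39 = 38.98
1.24^-0.17 = 0.9641
Denominator = 0.0672 × 27.10 × 38.98 × 0.9641 = 68.44
D / 68.44 = 279 / 68.44 = 4.077
d = 4.077^(1/0.78) = 4.077^1.2821 = 6.061 m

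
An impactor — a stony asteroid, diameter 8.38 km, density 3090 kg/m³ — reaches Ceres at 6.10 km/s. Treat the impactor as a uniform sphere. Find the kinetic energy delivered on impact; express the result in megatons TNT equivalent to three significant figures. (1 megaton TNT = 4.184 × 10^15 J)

d = 8380 m; v = 6100 m/s.
Mass m = (π/6) ρ d³ = (π/6) × 3090 × (8380)³ = 9.521 × 10^14 kg
E = ½ m v² = 0.5 × 9.521 × 10^14 × (6100)² = 1.771 × 10^22 J
   = 1.771 × 10^22 / 4.184×10^15 = 4.233 × 10^6 Mt

E ≈ 4.23 × 10^6 Mt TNT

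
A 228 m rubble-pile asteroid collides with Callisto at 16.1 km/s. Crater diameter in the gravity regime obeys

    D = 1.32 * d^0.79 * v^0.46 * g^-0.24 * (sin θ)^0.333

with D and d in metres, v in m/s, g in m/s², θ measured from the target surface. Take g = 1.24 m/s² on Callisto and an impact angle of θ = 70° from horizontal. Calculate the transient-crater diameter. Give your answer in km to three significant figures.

In SI units: v = 16100 m/s.
d^0.79 = 228^0.79 = 72.91
v^0.46 = 16100^0.46 = 86.13
g^-0.24 = 1.24^-0.24 = 0.9497
(sin 70°)^0.333 = 0.9397^0.333 = 0.9795
D = 1.32 × 72.91 × 86.13 × 0.9497 × 0.9795 = 7711 m
   = 7.711 km

D ≈ 7.71 km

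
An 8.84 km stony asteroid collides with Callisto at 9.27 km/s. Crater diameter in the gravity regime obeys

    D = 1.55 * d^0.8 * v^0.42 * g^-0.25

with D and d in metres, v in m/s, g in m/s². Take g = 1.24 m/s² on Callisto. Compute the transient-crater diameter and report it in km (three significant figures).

In SI units: d = 8840 m, v = 9270 m/s.
d^0.8 = 8840^0.8 = 1436
v^0.42 = 9270^0.42 = 46.36
g^-0.25 = 1.24^-0.25 = 0.9476
D = 1.55 × 1436 × 46.36 × 0.9476 = 97781 m
   = 97.78 km

D ≈ 97.8 km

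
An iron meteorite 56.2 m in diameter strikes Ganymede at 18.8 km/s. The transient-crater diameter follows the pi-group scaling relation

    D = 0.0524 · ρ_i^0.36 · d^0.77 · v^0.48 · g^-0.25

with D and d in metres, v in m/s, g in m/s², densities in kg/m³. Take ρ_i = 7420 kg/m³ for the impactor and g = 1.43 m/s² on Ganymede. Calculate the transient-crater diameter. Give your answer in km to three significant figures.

In SI units: v = 18800 m/s.
ρ_i^0.36 = 7420^0.36 = 24.74
d^0.77 = 56.2^0.77 = 22.25
v^0.48 = 18800^0.48 = 112.6
g^-0.25 = 1.43^-0.25 = 0.9145
D = 0.0524 × 24.74 × 22.25 × 112.6 × 0.9145 = 2970 m
   = 2.970 km

D ≈ 2.97 km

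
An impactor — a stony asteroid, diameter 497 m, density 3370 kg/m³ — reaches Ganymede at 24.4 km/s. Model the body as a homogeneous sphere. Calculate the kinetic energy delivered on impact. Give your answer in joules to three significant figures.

v = 24400 m/s.
Mass m = (π/6) ρ d³ = (π/6) × 3370 × (497)³ = 2.166 × 10^11 kg
E = ½ m v² = 0.5 × 2.166 × 10^11 × (24400)² = 6.448 × 10^19 J

E ≈ 6.45 × 10^19 J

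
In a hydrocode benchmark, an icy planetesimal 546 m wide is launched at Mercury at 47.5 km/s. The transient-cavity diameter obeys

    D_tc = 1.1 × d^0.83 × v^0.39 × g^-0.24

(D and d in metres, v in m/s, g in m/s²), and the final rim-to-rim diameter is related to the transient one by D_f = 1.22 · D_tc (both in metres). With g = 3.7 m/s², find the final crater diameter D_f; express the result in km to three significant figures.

v = 47500 m/s.
d^0.83 = 546^0.83 = 187.0
v^0.39 = 47500^0.39 = 66.67
g^-0.24 = 3.7^-0.24 = 0.7305
D_tc = 1.1 × 187.0 × 66.67 × 0.7305 = 10020 m
D_f = 1.22 × 10020 = 12224 m
     = 12.22 km

D_f ≈ 12.2 km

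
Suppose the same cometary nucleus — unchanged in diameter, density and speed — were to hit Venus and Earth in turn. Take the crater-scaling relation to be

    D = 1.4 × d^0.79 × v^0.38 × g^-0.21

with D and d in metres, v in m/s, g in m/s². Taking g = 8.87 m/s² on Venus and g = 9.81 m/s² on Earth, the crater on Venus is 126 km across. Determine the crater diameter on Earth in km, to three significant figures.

D ≈ 123 km

All impactor-dependent factors cancel in the ratio, leaving D_Earth/D_Venus = (g_Earth/g_Venus)^-0.21.
(9.81/8.87)^-0.21 = 1.106^-0.21 = 0.9791
D_Earth = 0.9791 × 126 km = 123 km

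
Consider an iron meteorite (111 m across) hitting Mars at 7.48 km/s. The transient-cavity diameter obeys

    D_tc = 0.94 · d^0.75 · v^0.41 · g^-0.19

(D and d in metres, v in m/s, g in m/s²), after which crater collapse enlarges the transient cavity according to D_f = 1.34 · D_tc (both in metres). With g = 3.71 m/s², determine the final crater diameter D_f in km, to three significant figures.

v = 7480 m/s.
d^0.75 = 111^0.75 = 34.20
v^0.41 = 7480^0.41 = 38.75
g^-0.19 = 3.71^-0.19 = 0.7795
D_tc = 0.94 × 34.20 × 38.75 × 0.7795 = 971.1 m
D_f = 1.34 × 971.1 = 1301 m
     = 1.301 km

D_f ≈ 1.30 km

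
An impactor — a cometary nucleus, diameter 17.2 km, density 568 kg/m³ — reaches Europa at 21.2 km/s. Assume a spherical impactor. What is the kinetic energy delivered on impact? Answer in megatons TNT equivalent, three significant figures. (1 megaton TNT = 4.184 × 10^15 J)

E ≈ 8.13 × 10^7 Mt TNT

d = 17200 m; v = 21200 m/s.
Mass m = (π/6) ρ d³ = (π/6) × 568 × (17200)³ = 1.513 × 10^15 kg
E = ½ m v² = 0.5 × 1.513 × 10^15 × (21200)² = 3.400 × 10^23 J
   = 3.400 × 10^23 / 4.184×10^15 = 8.126 × 10^7 Mt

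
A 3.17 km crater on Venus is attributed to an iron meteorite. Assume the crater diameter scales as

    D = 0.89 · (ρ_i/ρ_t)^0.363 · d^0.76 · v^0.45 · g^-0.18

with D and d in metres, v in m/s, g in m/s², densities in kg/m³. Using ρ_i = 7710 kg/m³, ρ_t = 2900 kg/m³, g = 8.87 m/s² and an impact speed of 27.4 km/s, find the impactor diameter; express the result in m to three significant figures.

Rearranging for d: d = [D / (0.89 · (7710/2900)^0.363 · 27400^0.45 · 8.87^-0.18)]^(1/0.76).
D = 3170 m.
(7710/2900)^0.363 = 1.426
27400^0.45 = 99.31
8.87^-0.18 = 0.6751
Denominator = 0.89 × 1.426 × 99.31 × 0.6751 = 85.09
D / 85.09 = 3170 / 85.09 = 37.25
d = 37.25^(1/0.76) = 37.25^1.3158 = 116.8 m

d ≈ 117 m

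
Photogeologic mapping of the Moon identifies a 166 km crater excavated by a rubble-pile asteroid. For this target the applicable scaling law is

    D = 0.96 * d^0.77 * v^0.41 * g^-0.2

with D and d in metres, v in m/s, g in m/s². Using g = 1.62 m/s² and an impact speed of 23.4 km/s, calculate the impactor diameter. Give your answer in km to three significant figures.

Rearranging for d: d = [D / (0.96 · 23400^0.41 · 1.62^-0.2)]^(1/0.77).
D = 166000 m.
23400^0.41 = 61.86
1.62^-0.2 = 0.9080
Denominator = 0.96 × 61.86 × 0.9080 = 53.92
D / 53.92 = 166000 / 53.92 = 3079
d = 3079^(1/0.77) = 3079^1.2987 = 33915 m

d ≈ 33.9 km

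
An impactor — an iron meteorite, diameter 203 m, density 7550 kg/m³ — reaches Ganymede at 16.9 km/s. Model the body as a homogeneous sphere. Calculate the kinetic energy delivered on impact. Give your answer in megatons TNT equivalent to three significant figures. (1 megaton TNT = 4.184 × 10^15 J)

v = 16900 m/s.
Mass m = (π/6) ρ d³ = (π/6) × 7550 × (203)³ = 3.307 × 10^10 kg
E = ½ m v² = 0.5 × 3.307 × 10^10 × (16900)² = 4.723 × 10^18 J
   = 4.723 × 10^18 / 4.184×10^15 = 1129 Mt

E ≈ 1130 Mt TNT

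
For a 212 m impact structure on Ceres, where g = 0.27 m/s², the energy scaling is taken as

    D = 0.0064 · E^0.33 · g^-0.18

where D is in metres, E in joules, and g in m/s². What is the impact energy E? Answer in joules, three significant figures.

Rearranging: E = [D / (0.0064 · g^-0.18)]^(1/0.33).
g^-0.18 = 0.27^-0.18 = 1.266
D / (0.0064 × 1.266) = 212 / (8.102 × 10^-3) = 2.617 × 10^4
E = (2.617 × 10^4)^3.0303 = 2.439 × 10^13 J

E ≈ 2.44 × 10^13 J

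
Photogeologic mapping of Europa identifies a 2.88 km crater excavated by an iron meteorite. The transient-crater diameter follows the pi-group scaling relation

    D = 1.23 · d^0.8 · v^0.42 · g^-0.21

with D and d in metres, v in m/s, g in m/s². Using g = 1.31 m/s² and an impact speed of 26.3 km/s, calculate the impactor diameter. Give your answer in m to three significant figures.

d ≈ 83.6 m

Rearranging for d: d = [D / (1.23 · 26300^0.42 · 1.31^-0.21)]^(1/0.8).
D = 2880 m.
26300^0.42 = 71.84
1.31^-0.21 = 0.9449
Denominator = 1.23 × 71.84 × 0.9449 = 83.49
D / 83.49 = 2880 / 83.49 = 34.50
d = 34.50^(1/0.8) = 34.50^1.25 = 83.61 m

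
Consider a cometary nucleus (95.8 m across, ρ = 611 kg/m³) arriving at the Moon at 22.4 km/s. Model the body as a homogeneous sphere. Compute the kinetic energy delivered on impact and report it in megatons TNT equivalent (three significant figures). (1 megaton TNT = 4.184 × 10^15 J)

E ≈ 16.9 Mt TNT

v = 22400 m/s.
Mass m = (π/6) ρ d³ = (π/6) × 611 × (95.8)³ = 2.813 × 10^8 kg
E = ½ m v² = 0.5 × 2.813 × 10^8 × (22400)² = 7.057 × 10^16 J
   = 7.057 × 10^16 / 4.184×10^15 = 16.87 Mt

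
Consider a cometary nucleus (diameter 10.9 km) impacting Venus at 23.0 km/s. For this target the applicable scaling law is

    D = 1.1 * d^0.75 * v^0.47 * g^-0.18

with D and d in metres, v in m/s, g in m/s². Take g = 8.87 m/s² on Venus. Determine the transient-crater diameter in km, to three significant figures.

In SI units: d = 10900 m, v = 23000 m/s.
d^0.75 = 10900^0.75 = 1067
v^0.47 = 23000^0.47 = 112.2
g^-0.18 = 8.87^-0.18 = 0.6751
D = 1.1 × 1067 × 112.2 × 0.6751 = 88903 m
   = 88.90 km

D ≈ 88.9 km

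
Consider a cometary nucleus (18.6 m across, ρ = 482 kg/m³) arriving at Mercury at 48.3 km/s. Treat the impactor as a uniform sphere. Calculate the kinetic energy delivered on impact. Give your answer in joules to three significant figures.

v = 48300 m/s.
Mass m = (π/6) ρ d³ = (π/6) × 482 × (18.6)³ = 1.624 × 10^6 kg
E = ½ m v² = 0.5 × 1.624 × 10^6 × (48300)² = 1.894 × 10^15 J

E ≈ 1.89 × 10^15 J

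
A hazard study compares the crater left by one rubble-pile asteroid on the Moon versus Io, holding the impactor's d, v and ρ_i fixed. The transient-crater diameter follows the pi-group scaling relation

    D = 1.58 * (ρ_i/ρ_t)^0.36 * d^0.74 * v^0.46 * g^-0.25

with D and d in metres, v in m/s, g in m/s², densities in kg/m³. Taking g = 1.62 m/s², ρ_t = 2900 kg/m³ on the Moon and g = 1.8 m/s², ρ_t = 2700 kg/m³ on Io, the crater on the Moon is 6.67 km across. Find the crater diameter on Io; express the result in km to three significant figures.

The impactor-only factors (d, v, ρ_i) cancel in the ratio, leaving D_Io/D_Moon = (g_Io/g_Moon)^-0.25 · (ρ_t,Moon/ρ_t,Io)^0.36.
(1.8/1.62)^-0.25 = 1.111^-0.25 = 0.9740
(2900/2700)^0.36 = 1.074^0.36 = 1.026
Ratio = 0.9740 × 1.026 = 0.9993
D_Io = 0.9993 × 6.67 km = 6.67 km

D ≈ 6.67 km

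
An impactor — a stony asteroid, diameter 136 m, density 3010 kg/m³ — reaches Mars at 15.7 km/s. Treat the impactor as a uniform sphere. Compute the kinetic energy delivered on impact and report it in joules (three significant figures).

E ≈ 4.89 × 10^17 J

v = 15700 m/s.
Mass m = (π/6) ρ d³ = (π/6) × 3010 × (136)³ = 3.964 × 10^9 kg
E = ½ m v² = 0.5 × 3.964 × 10^9 × (15700)² = 4.885 × 10^17 J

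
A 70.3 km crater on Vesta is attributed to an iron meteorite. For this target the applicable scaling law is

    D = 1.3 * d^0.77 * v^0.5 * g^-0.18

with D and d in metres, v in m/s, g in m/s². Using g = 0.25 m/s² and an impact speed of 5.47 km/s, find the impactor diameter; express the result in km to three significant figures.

Rearranging for d: d = [D / (1.3 · 5470^0.5 · 0.25^-0.18)]^(1/0.77).
D = 70300 m.
5470^0.5 = 73.96
0.25^-0.18 = 1.283
Denominator = 1.3 × 73.96 × 1.283 = 123.4
D / 123.4 = 70300 / 123.4 = 569.7
d = 569.7^(1/0.77) = 569.7^1.2987 = 3791 m

d ≈ 3.79 km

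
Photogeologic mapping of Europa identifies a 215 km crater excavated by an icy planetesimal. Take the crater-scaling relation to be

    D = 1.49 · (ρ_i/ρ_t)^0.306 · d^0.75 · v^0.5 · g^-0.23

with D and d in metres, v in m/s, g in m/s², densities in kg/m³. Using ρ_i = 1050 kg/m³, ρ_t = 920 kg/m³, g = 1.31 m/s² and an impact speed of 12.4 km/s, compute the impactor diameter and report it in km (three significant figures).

d ≈ 14.5 km

Rearranging for d: d = [D / (1.49 · (1050/920)^0.306 · 12400^0.5 · 1.31^-0.23)]^(1/0.75).
D = 215000 m.
(1050/920)^0.306 = 1.041
12400^0.5 = 111.4
1.31^-0.23 = 0.9398
Denominator = 1.49 × 1.041 × 111.4 × 0.9398 = 162.4
D / 162.4 = 215000 / 162.4 = 1324
d = 1324^(1/0.75) = 1324^1.3333 = 14535 m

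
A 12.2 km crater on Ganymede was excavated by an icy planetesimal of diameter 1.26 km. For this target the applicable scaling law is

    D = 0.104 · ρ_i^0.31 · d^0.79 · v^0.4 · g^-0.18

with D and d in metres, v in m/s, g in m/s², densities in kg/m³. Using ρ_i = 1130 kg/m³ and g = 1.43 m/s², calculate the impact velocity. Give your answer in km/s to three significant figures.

Rearranging for v: v = [D / (0.104 · 1130^0.31 · 1260^0.79 · 1.43^-0.18)]^(1/0.4).
D = 12200 m.
1130^0.31 = 8.840
1260^0.79 = 281.4
1.43^-0.18 = 0.9376
Denominator = 0.104 × 8.840 × 281.4 × 0.9376 = 242.6
D / 242.6 = 12200 / 242.6 = 50.29
v = 50.29^(1/0.4) = 50.29^2.5 = 17935 m/s

v ≈ 17.9 km/s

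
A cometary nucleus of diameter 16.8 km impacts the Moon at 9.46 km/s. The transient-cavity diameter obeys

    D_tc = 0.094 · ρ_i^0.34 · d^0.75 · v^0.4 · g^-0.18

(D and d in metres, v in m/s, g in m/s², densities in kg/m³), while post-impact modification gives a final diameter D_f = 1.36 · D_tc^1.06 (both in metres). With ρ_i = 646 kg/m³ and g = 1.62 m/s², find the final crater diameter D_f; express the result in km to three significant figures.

In SI: d = 16800 m, v = 9460 m/s.
ρ_i^0.34 = 646^0.34 = 9.026
d^0.75 = 16800^0.75 = 1476
v^0.4 = 9460^0.4 = 38.94
g^-0.18 = 1.62^-0.18 = 0.9168
D_tc = 0.094 × 9.026 × 1476 × 38.94 × 0.9168 = 44710 m
D_f = 1.36 × (44710)^1.06 = 1.156 × 10^5 m
     = 115.6 km

D_f ≈ 116 km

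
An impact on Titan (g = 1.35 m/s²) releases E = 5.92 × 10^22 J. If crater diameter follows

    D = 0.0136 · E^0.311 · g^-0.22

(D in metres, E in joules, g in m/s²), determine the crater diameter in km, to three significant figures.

D ≈ 154 km

E^0.311 = (5.92 × 10^22)^0.311 = 1.208 × 10^7
g^-0.22 = 1.35^-0.22 = 0.9361
D = 0.0136 × 1.208 × 10^7 × 0.9361 = 1.538 × 10^5 m
   = 153.8 km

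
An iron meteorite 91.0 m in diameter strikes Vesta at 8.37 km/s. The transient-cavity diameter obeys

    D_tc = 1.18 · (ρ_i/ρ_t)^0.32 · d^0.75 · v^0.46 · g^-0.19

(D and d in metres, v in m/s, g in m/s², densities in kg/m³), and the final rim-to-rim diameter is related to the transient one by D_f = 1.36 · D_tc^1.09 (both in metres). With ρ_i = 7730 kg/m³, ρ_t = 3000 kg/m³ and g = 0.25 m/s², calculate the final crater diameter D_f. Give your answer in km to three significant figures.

D_f ≈ 11.2 km

v = 8370 m/s.
(ρ_i/ρ_t)^0.32 = (7730/3000)^0.32 = 1.354
d^0.75 = 91^0.75 = 29.46
v^0.46 = 8370^0.46 = 63.75
g^-0.19 = 0.25^-0.19 = 1.301
D_tc = 1.18 × 1.354 × 29.46 × 63.75 × 1.301 = 3904 m
D_f = 1.36 × (3904)^1.09 = 11176 m
     = 11.18 km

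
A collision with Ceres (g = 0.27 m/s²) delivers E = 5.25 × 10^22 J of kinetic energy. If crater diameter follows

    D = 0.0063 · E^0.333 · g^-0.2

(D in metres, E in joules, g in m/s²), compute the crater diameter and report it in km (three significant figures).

D ≈ 301 km

E^0.333 = (5.25 × 10^22)^0.333 = 3.680 × 10^7
g^-0.2 = 0.27^-0.2 = 1.299
D = 0.0063 × 3.680 × 10^7 × 1.299 = 3.012 × 10^5 m
   = 301.2 km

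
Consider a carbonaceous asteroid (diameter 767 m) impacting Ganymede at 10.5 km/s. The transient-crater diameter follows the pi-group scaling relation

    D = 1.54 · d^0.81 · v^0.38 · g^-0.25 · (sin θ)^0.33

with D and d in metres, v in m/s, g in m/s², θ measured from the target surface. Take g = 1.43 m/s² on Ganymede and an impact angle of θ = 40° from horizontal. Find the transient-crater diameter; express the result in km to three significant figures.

D ≈ 8.91 km

In SI units: v = 10500 m/s.
d^0.81 = 767^0.81 = 217.1
v^0.38 = 10500^0.38 = 33.73
g^-0.25 = 1.43^-0.25 = 0.9145
(sin 40°)^0.33 = 0.6428^0.33 = 0.8643
D = 1.54 × 217.1 × 33.73 × 0.9145 × 0.8643 = 8913 m
   = 8.913 km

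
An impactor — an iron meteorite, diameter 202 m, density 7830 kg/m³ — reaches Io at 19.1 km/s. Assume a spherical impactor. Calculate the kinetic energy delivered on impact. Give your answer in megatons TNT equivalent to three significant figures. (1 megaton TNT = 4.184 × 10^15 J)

v = 19100 m/s.
Mass m = (π/6) ρ d³ = (π/6) × 7830 × (202)³ = 3.379 × 10^10 kg
E = ½ m v² = 0.5 × 3.379 × 10^10 × (19100)² = 6.163 × 10^18 J
   = 6.163 × 10^18 / 4.184×10^15 = 1473 Mt

E ≈ 1470 Mt TNT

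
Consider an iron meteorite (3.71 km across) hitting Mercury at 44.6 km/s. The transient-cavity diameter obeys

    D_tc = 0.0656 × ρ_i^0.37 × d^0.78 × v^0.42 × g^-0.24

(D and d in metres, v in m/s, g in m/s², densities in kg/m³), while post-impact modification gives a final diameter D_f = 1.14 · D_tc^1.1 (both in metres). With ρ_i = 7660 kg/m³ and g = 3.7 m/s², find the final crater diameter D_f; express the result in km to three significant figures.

D_f ≈ 249 km

In SI: d = 3710 m, v = 44600 m/s.
ρ_i^0.37 = 7660^0.37 = 27.36
d^0.78 = 3710^0.78 = 608.3
v^0.42 = 44600^0.42 = 89.69
g^-0.24 = 3.7^-0.24 = 0.7305
D_tc = 0.0656 × 27.36 × 608.3 × 89.69 × 0.7305 = 71530 m
D_f = 1.14 × (71530)^1.1 = 2.494 × 10^5 m
     = 249.4 km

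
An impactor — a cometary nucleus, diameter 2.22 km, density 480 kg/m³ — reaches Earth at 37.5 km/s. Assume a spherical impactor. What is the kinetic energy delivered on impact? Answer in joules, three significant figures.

E ≈ 1.93 × 10^21 J

d = 2220 m; v = 37500 m/s.
Mass m = (π/6) ρ d³ = (π/6) × 480 × (2220)³ = 2.750 × 10^12 kg
E = ½ m v² = 0.5 × 2.750 × 10^12 × (37500)² = 1.934 × 10^21 J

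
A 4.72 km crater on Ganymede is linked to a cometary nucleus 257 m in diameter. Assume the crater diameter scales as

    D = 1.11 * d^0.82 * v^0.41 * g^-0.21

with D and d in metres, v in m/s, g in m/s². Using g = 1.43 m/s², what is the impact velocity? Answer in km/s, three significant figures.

Rearranging for v: v = [D / (1.11 · 257^0.82 · 1.43^-0.21)]^(1/0.41).
D = 4720 m.
257^0.82 = 94.66
1.43^-0.21 = 0.9276
Denominator = 1.11 × 94.66 × 0.9276 = 97.47
D / 97.47 = 4720 / 97.47 = 48.43
v = 48.43^(1/0.41) = 48.43^2.439 = 12882 m/s

v ≈ 12.9 km/s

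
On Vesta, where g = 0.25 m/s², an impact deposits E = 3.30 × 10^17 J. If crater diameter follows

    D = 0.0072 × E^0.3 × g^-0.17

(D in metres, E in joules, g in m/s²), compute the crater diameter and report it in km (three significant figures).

D ≈ 1.64 km

E^0.3 = (3.30 × 10^17)^0.3 = 1.801 × 10^5
g^-0.17 = 0.25^-0.17 = 1.266
D = 0.0072 × 1.801 × 10^5 × 1.266 = 1642 m
   = 1.642 km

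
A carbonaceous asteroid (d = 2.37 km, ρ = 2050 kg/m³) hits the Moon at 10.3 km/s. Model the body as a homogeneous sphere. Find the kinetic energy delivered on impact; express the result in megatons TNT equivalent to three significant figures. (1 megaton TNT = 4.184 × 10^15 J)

d = 2370 m; v = 10300 m/s.
Mass m = (π/6) ρ d³ = (π/6) × 2050 × (2370)³ = 1.429 × 10^13 kg
E = ½ m v² = 0.5 × 1.429 × 10^13 × (10300)² = 7.580 × 10^20 J
   = 7.580 × 10^20 / 4.184×10^15 = 1.812 × 10^5 Mt

E ≈ 1.81 × 10^5 Mt TNT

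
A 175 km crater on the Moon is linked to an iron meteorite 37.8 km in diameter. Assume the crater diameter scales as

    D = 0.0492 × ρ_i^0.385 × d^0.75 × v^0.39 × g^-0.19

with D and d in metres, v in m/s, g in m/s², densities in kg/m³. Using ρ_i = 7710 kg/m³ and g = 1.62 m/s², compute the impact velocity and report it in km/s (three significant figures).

v ≈ 18.2 km/s

Rearranging for v: v = [D / (0.0492 · 7710^0.385 · 37800^0.75 · 1.62^-0.19)]^(1/0.39).
D = 175000 m.
7710^0.385 = 31.37
37800^0.75 = 2711
1.62^-0.19 = 0.9124
Denominator = 0.0492 × 31.37 × 2711 × 0.9124 = 3818
D / 3818 = 175000 / 3818 = 45.84
v = 45.84^(1/0.39) = 45.84^2.5641 = 18180 m/s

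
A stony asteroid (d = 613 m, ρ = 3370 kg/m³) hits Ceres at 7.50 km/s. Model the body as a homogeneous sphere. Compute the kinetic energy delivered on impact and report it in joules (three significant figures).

v = 7500 m/s.
Mass m = (π/6) ρ d³ = (π/6) × 3370 × (613)³ = 4.065 × 10^11 kg
E = ½ m v² = 0.5 × 4.065 × 10^11 × (7500)² = 1.143 × 10^19 J

E ≈ 1.14 × 10^19 J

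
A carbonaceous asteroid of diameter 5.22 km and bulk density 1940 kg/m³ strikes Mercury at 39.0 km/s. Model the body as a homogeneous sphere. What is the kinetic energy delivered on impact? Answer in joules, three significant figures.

d = 5220 m; v = 39000 m/s.
Mass m = (π/6) ρ d³ = (π/6) × 1940 × (5220)³ = 1.445 × 10^14 kg
E = ½ m v² = 0.5 × 1.445 × 10^14 × (39000)² = 1.099 × 10^23 J

E ≈ 1.10 × 10^23 J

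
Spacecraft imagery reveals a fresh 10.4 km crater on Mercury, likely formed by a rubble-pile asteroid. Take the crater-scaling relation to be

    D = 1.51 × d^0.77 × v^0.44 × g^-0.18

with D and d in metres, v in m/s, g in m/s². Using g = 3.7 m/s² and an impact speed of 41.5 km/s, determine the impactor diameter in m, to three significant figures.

d ≈ 301 m

Rearranging for d: d = [D / (1.51 · 41500^0.44 · 3.7^-0.18)]^(1/0.77).
D = 10400 m.
41500^0.44 = 107.6
3.7^-0.18 = 0.7902
Denominator = 1.51 × 107.6 × 0.7902 = 128.4
D / 128.4 = 10400 / 128.4 = 81.00
d = 81.00^(1/0.77) = 81.00^1.2987 = 301.0 m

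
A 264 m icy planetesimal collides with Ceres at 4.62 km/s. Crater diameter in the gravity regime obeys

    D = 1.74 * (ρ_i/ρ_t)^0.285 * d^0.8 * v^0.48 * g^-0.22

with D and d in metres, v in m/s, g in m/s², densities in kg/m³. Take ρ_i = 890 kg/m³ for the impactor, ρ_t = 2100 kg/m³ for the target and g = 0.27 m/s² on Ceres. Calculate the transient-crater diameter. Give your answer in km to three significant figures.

In SI units: v = 4620 m/s.
(ρ_i/ρ_t)^0.285 = (890/2100)^0.285 = 0.7830
d^0.8 = 264^0.8 = 86.55
v^0.48 = 4620^0.48 = 57.42
g^-0.22 = 0.27^-0.22 = 1.334
D = 1.74 × 0.7830 × 86.55 × 57.42 × 1.334 = 9032 m
   = 9.032 km

D ≈ 9.03 km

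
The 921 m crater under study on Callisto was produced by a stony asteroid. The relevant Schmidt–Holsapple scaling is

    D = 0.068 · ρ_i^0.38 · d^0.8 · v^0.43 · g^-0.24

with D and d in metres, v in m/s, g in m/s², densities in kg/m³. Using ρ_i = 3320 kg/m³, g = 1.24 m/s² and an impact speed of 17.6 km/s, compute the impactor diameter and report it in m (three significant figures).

d ≈ 17.3 m

Rearranging for d: d = [D / (0.068 · 3320^0.38 · 17600^0.43 · 1.24^-0.24)]^(1/0.8).
3320^0.38 = 21.78
17600^0.43 = 66.92
1.24^-0.24 = 0.9497
Denominator = 0.068 × 21.78 × 66.92 × 0.9497 = 94.13
D / 94.13 = 921 / 94.13 = 9.784
d = 9.784^(1/0.8) = 9.784^1.25 = 17.30 m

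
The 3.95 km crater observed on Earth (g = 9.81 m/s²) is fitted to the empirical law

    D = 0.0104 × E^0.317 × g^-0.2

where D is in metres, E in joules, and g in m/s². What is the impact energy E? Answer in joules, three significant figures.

E ≈ 1.69 × 10^18 J

Rearranging: E = [D / (0.0104 · g^-0.2)]^(1/0.317).
D = 3950 m.
g^-0.2 = 9.81^-0.2 = 0.6334
D / (0.0104 × 0.6334) = 3950 / (6.587 × 10^-3) = 5.997 × 10^5
E = (5.997 × 10^5)^3.1546 = 1.687 × 10^18 J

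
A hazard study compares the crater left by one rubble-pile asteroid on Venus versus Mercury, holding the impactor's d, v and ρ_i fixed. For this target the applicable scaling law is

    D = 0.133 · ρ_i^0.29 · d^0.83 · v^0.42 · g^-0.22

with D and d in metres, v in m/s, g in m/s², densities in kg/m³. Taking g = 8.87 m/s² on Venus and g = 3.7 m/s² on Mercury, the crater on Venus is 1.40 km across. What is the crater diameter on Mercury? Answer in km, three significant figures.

D ≈ 1.70 km

All impactor-dependent factors cancel in the ratio, leaving D_Mercury/D_Venus = (g_Mercury/g_Venus)^-0.22.
(3.7/8.87)^-0.22 = 0.4171^-0.22 = 1.212
D_Mercury = 1.212 × 1.40 km = 1.70 km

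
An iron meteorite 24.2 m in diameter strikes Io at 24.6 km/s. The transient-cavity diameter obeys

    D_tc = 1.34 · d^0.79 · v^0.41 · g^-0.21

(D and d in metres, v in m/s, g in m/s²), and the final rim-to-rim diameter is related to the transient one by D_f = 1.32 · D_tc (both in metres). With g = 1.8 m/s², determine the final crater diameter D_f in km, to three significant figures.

D_f ≈ 1.22 km

v = 24600 m/s.
d^0.79 = 24.2^0.79 = 12.39
v^0.41 = 24600^0.41 = 63.14
g^-0.21 = 1.8^-0.21 = 0.8839
D_tc = 1.34 × 12.39 × 63.14 × 0.8839 = 926.6 m
D_f = 1.32 × 926.6 = 1223 m
     = 1.223 km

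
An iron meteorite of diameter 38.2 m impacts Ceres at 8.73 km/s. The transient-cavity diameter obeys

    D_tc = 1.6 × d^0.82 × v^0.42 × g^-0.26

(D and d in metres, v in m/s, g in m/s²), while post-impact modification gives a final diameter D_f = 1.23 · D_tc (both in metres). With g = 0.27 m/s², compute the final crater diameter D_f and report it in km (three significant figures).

D_f ≈ 2.48 km

v = 8730 m/s.
d^0.82 = 38.2^0.82 = 19.83
v^0.42 = 8730^0.42 = 45.21
g^-0.26 = 0.27^-0.26 = 1.406
D_tc = 1.6 × 19.83 × 45.21 × 1.406 = 2017 m
D_f = 1.23 × 2017 = 2481 m
     = 2.481 km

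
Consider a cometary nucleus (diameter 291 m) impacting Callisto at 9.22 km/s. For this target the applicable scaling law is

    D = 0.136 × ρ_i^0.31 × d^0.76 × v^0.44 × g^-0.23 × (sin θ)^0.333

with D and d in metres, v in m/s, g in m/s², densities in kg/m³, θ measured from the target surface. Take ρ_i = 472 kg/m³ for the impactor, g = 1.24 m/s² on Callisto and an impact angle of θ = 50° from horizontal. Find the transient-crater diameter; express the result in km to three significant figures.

In SI units: v = 9220 m/s.
ρ_i^0.31 = 472^0.31 = 6.744
d^0.76 = 291^0.76 = 74.57
v^0.44 = 9220^0.44 = 55.52
g^-0.23 = 1.24^-0.23 = 0.9517
(sin 50°)^0.333 = 0.7660^0.333 = 0.9151
D = 0.136 × 6.744 × 74.57 × 55.52 × 0.9517 × 0.9151 = 3307 m
   = 3.307 km

D ≈ 3.31 km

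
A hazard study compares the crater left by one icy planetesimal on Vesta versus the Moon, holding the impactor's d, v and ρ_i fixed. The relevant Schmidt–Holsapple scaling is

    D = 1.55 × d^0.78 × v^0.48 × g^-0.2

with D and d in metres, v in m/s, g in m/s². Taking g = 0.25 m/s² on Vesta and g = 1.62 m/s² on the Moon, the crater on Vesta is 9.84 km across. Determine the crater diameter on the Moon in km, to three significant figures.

All impactor-dependent factors cancel in the ratio, leaving D_Moon/D_Vesta = (g_Moon/g_Vesta)^-0.2.
(1.62/0.25)^-0.2 = 6.480^-0.2 = 0.6882
D_Moon = 0.6882 × 9.84 km = 6.77 km

D ≈ 6.77 km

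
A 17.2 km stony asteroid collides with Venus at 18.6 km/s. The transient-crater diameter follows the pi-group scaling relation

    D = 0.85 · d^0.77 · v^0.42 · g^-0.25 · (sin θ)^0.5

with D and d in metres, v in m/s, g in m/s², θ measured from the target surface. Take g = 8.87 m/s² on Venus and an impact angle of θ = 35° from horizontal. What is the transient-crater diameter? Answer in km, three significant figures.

In SI units: d = 17200 m, v = 18600 m/s.
d^0.77 = 17200^0.77 = 1825
v^0.42 = 18600^0.42 = 62.11
g^-0.25 = 8.87^-0.25 = 0.5795
(sin 35°)^0.5 = 0.5736^0.5 = 0.7574
D = 0.85 × 1825 × 62.11 × 0.5795 × 0.7574 = 42288 m
   = 42.29 km

D ≈ 42.3 km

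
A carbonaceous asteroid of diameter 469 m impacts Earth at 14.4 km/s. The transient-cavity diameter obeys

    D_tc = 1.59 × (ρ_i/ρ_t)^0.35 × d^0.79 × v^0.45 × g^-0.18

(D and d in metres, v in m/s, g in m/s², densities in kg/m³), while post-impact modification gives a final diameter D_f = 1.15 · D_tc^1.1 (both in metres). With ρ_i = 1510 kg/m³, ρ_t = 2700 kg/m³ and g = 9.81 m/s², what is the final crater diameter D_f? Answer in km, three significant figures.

v = 14400 m/s.
(ρ_i/ρ_t)^0.35 = (1510/2700)^0.35 = 0.8160
d^0.79 = 469^0.79 = 128.9
v^0.45 = 14400^0.45 = 74.35
g^-0.18 = 9.81^-0.18 = 0.6630
D_tc = 1.59 × 0.8160 × 128.9 × 74.35 × 0.6630 = 8244 m
D_f = 1.15 × (8244)^1.1 = 23359 m
     = 23.36 km

D_f ≈ 23.4 km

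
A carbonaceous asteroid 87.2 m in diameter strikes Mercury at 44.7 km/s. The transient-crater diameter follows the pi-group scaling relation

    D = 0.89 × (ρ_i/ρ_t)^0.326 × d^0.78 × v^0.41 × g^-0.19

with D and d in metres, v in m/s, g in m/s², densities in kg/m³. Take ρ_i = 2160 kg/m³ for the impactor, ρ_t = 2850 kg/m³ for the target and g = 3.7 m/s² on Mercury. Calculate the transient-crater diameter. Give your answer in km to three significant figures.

D ≈ 1.67 km

In SI units: v = 44700 m/s.
(ρ_i/ρ_t)^0.326 = (2160/2850)^0.326 = 0.9136
d^0.78 = 87.2^0.78 = 32.63
v^0.41 = 44700^0.41 = 80.65
g^-0.19 = 3.7^-0.19 = 0.7799
D = 0.89 × 0.9136 × 32.63 × 80.65 × 0.7799 = 1669 m
   = 1.669 km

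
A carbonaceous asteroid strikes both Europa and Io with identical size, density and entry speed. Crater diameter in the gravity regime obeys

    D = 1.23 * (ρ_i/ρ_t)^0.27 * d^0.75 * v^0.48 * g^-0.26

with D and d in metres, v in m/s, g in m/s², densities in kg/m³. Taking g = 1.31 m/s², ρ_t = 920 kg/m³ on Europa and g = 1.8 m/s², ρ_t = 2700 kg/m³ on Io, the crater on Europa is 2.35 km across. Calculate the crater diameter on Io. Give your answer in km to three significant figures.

D ≈ 1.62 km

The impactor-only factors (d, v, ρ_i) cancel in the ratio, leaving D_Io/D_Europa = (g_Io/g_Europa)^-0.26 · (ρ_t,Europa/ρ_t,Io)^0.27.
(1.8/1.31)^-0.26 = 1.374^-0.26 = 0.9207
(920/2700)^0.27 = 0.3407^0.27 = 0.7477
Ratio = 0.9207 × 0.7477 = 0.6884
D_Io = 0.6884 × 2.35 km = 1.62 km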